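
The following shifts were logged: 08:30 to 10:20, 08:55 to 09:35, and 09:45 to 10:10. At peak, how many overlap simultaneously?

Walk the sorted start/end points keeping a running depth.
The depth first hits 2 at 08:55.

2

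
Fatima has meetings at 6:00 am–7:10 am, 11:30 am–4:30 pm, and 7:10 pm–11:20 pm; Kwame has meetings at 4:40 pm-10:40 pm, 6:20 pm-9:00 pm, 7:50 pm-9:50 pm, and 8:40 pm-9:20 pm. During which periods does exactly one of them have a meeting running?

Merge the second list: 4:40 pm-10:40 pm.
A but not B: 6:00 am-7:10 am, 11:30 am-4:30 pm, 10:40 pm-11:20 pm.
B but not A: 4:40 pm-7:10 pm.
Combining gives A △ B.

6:00 am-7:10 am, 11:30 am-4:30 pm, 4:40 pm-7:10 pm, 10:40 pm-11:20 pm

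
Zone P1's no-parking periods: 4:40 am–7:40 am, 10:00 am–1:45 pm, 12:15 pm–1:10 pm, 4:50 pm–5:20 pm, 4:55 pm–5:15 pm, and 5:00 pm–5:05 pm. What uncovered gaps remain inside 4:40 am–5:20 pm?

7:40 am–10:00 am, 1:45 pm–4:50 pm

After merging, the occupied span is 4:40 am–7:40 am, 10:00 am–1:45 pm, 4:50 pm–5:20 pm.
Uncovered inside 4:40 am–5:20 pm: 7:40 am–10:00 am, 1:45 pm–4:50 pm.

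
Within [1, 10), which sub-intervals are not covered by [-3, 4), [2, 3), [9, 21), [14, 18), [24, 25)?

[4, 9)

After merging, the occupied span is [-3, 4), [9, 21), [24, 25).
Complement within [1, 10): [4, 9).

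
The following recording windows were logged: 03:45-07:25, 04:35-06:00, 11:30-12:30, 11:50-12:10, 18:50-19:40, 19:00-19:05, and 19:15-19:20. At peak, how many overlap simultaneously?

Walk the sorted start/end points keeping a running depth.
The depth first hits 2 at 04:35.

2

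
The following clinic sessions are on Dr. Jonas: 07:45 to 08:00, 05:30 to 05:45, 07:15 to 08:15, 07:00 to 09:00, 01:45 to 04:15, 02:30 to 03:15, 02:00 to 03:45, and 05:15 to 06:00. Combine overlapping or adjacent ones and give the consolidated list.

Sort by start: 01:45–04:15, 02:00–03:45, 02:30–03:15, 05:15–06:00, 05:30–05:45, 07:00–09:00, 07:15–08:15, 07:45–08:00.
02:00–03:45 overlaps/touches 01:45–04:15 → extend to 01:45–04:15.
02:30–03:15 overlaps/touches 01:45–04:15 → extend to 01:45–04:15.
05:15–06:00 is disjoint → start new block.
05:30–05:45 overlaps/touches 05:15–06:00 → extend to 05:15–06:00.
07:00–09:00 is disjoint → start new block.
07:15–08:15 overlaps/touches 07:00–09:00 → extend to 07:00–09:00.
07:45–08:00 overlaps/touches 07:00–09:00 → extend to 07:00–09:00.

01:45–04:15, 05:15–06:00, 07:00–09:00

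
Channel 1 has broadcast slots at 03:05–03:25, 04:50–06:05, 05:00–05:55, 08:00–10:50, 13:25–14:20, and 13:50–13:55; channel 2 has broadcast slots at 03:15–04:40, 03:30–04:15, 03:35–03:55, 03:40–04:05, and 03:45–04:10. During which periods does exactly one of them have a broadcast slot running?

03:05–03:15, 03:25–04:40, 04:50–06:05, 08:00–10:50, 13:25–14:20

First set merges to 03:05–03:25, 04:50–06:05, 08:00–10:50, 13:25–14:20.
Second set merges to 03:15–04:40.
Only in the first: 03:05–03:15, 04:50–06:05, 08:00–10:50, 13:25–14:20.
Only in the second: 03:25–04:40.
Together these are the periods covered by exactly one.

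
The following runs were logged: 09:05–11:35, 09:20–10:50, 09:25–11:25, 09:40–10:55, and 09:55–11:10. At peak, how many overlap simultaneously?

At 09:55, 5 of the intervals are simultaneously active.
No point has more.

5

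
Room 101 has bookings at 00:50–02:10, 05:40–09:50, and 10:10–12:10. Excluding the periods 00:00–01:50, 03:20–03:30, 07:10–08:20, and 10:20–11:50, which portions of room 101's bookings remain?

01:50–02:10, 05:40–07:10, 08:20–09:50, 10:10–10:20, 11:50–12:10

00:50–02:10 \ B = 01:50–02:10.
05:40–09:50 \ B = 05:40–07:10, 08:20–09:50.
10:10–12:10 \ B = 10:10–10:20, 11:50–12:10.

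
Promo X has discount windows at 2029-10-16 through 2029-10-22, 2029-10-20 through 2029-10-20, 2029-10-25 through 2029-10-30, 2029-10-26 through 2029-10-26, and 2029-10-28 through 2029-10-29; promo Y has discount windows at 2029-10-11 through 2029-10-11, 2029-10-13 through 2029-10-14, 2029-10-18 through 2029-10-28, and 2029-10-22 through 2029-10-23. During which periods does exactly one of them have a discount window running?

2029-10-11 through 2029-10-11, 2029-10-13 through 2029-10-14, 2029-10-16 through 2029-10-17, 2029-10-23 through 2029-10-24, 2029-10-29 through 2029-10-30

Merge the first list: 2029-10-16 through 2029-10-22, 2029-10-25 through 2029-10-30.
Merge the second list: 2029-10-11 through 2029-10-11, 2029-10-13 through 2029-10-14, 2029-10-18 through 2029-10-28.
Only in the first: 2029-10-16 through 2029-10-17, 2029-10-29 through 2029-10-30.
Only in the second: 2029-10-11 through 2029-10-11, 2029-10-13 through 2029-10-14, 2029-10-23 through 2029-10-24.
Together these are the periods covered by exactly one.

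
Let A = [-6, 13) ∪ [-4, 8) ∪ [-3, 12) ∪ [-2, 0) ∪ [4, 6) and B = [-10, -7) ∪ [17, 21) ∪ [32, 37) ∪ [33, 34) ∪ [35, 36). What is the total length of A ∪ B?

Merge the first list: [-6, 13).
Merge the second list: [-10, -7), [17, 21), [32, 37).
A ∪ B = [-10, -7), [-6, 13), [17, 21), [32, 37).
Total: 3 + 19 + 4 + 5 = 31.

31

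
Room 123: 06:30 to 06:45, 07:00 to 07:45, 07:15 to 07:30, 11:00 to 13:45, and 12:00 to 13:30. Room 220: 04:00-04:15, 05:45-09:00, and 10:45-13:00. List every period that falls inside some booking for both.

06:30–06:45, 07:00–07:45, 11:00–13:00

Merge the first list: 06:30–06:45, 07:00–07:45, 11:00–13:45.
06:30–06:45 meets the second set on 06:30–06:45.
07:00–07:45 meets the second set on 07:00–07:45.
11:00–13:45 meets the second set on 11:00–13:00.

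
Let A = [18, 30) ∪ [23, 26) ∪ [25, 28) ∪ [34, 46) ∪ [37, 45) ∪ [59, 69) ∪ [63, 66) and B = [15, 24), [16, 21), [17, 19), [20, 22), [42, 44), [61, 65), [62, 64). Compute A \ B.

A, merged: [18, 30), [34, 46), [59, 69).
B, merged: [15, 24), [42, 44), [61, 65).
[18, 30) \ B = [24, 30).
[34, 46) \ B = [34, 42), [44, 46).
[59, 69) \ B = [59, 61), [65, 69).

[24, 30) ∪ [34, 42) ∪ [44, 46) ∪ [59, 61) ∪ [65, 69)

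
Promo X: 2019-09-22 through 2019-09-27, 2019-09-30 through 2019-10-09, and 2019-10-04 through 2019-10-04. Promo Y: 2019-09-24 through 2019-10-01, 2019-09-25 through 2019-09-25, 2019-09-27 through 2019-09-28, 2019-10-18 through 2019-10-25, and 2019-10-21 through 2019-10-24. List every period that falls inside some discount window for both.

First set merges to 2019-09-22 through 2019-09-27, 2019-09-30 through 2019-10-09.
Second set merges to 2019-09-24 through 2019-10-01, 2019-10-18 through 2019-10-25.
2019-09-22 through 2019-09-27 ∩ B → 2019-09-24 through 2019-09-27.
2019-09-30 through 2019-10-09 ∩ B → 2019-09-30 through 2019-10-01.

2019-09-24 through 2019-09-27, 2019-09-30 through 2019-10-01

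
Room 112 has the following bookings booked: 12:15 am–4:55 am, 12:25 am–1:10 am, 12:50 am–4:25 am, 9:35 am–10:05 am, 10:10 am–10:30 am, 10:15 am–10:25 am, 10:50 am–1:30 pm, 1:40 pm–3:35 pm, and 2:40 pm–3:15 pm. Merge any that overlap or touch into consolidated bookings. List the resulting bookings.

12:15 am–4:55 am, 9:35 am–10:05 am, 10:10 am–10:30 am, 10:50 am–1:30 pm, 1:40 pm–3:35 pm

12:25 am–1:10 am overlaps/touches 12:15 am–4:55 am → extend to 12:15 am–4:55 am.
12:50 am–4:25 am overlaps/touches 12:15 am–4:55 am → extend to 12:15 am–4:55 am.
9:35 am–10:05 am is disjoint → start new block.
10:10 am–10:30 am is disjoint → start new block.
10:15 am–10:25 am overlaps/touches 10:10 am–10:30 am → extend to 10:10 am–10:30 am.
10:50 am–1:30 pm is disjoint → start new block.
1:40 pm–3:35 pm is disjoint → start new block.
2:40 pm–3:15 pm overlaps/touches 1:40 pm–3:35 pm → extend to 1:40 pm–3:35 pm.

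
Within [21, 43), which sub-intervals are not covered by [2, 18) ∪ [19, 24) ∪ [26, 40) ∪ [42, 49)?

Covered (merged): [2, 18), [19, 24), [26, 40), [42, 49).
Gaps within [21, 43): [24, 26), [40, 42).

[24, 26) ∪ [40, 42)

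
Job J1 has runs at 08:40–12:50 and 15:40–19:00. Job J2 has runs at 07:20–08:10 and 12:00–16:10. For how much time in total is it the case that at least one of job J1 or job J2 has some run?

11 h 10 min

A ∪ B = 07:20–08:10, 08:40–19:00.
Total: 50 min + 10 h 20 min = 11 h 10 min.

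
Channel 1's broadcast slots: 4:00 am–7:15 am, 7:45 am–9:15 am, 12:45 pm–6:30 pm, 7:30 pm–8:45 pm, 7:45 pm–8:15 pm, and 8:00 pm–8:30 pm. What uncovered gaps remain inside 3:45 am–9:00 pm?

3:45 am–4:00 am, 7:15 am–7:45 am, 9:15 am–12:45 pm, 6:30 pm–7:30 pm, 8:45 pm–9:00 pm

After merging, the occupied span is 4:00 am–7:15 am, 7:45 am–9:15 am, 12:45 pm–6:30 pm, 7:30 pm–8:45 pm.
Complement within 3:45 am–9:00 pm: 3:45 am–4:00 am, 7:15 am–7:45 am, 9:15 am–12:45 pm, 6:30 pm–7:30 pm, 8:45 pm–9:00 pm.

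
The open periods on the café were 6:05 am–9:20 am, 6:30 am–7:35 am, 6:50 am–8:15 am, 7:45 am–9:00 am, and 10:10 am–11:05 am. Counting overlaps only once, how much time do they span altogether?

Merged: 6:05 am-9:20 am, 10:10 am-11:05 am.
Lengths: 3 h 15 min + 55 min = 4 h 10 min.

4 h 10 min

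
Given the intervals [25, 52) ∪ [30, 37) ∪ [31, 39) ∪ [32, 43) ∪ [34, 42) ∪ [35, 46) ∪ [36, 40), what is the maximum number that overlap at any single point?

7

Sweep endpoints in order; track running count of active intervals.
Peak of 7 reached at 36.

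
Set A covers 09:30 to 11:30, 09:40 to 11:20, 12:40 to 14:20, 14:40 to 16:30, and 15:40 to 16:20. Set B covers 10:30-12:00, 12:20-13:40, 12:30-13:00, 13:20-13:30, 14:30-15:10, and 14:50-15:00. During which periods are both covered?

10:30–11:30, 12:40–13:40, 14:40–15:10

A, merged: 09:30–11:30, 12:40–14:20, 14:40–16:30.
B, merged: 10:30–12:00, 12:20–13:40, 14:30–15:10.
09:30–11:30 overlaps B on 10:30–11:30.
12:40–14:20 overlaps B on 12:40–13:40.
14:40–16:30 overlaps B on 14:40–15:10.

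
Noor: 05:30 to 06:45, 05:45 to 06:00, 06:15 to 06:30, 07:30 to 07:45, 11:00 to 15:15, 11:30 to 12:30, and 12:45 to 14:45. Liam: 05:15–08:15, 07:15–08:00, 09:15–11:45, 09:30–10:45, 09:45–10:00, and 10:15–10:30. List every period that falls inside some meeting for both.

05:30-06:45, 07:30-07:45, 11:00-11:45

First set merges to 05:30-06:45, 07:30-07:45, 11:00-15:15.
Second set merges to 05:15-08:15, 09:15-11:45.
05:30-06:45 ∩ B → 05:30-06:45.
07:30-07:45 ∩ B → 07:30-07:45.
11:00-15:15 ∩ B → 11:00-11:45.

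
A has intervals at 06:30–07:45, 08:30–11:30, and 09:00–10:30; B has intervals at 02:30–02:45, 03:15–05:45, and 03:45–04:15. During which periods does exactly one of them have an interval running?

02:30–02:45, 03:15–05:45, 06:30–07:45, 08:30–11:30

A, merged: 06:30–07:45, 08:30–11:30.
B, merged: 02:30–02:45, 03:15–05:45.
Only in the first: 06:30–07:45, 08:30–11:30.
Only in the second: 02:30–02:45, 03:15–05:45.
Together these are the periods covered by exactly one.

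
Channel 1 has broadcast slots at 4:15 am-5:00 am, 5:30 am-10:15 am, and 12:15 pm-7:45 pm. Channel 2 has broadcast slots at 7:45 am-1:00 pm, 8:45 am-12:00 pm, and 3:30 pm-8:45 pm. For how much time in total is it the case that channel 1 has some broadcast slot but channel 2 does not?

5 h 30 min

B, merged: 7:45 am–1:00 pm, 3:30 pm–8:45 pm.
A \ B = 4:15 am–5:00 am, 5:30 am–7:45 am, 1:00 pm–3:30 pm.
Total: 45 min + 2 h 15 min + 2 h 30 min = 5 h 30 min.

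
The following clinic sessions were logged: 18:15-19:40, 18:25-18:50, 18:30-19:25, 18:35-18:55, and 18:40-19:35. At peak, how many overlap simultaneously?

At 18:40, 5 of the intervals are simultaneously active.
No point has more.

5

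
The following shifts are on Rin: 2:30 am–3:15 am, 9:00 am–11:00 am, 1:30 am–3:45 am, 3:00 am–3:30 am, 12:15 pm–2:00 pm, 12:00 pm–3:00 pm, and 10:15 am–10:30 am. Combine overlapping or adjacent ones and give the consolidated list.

Sort by start: 1:30 am-3:45 am, 2:30 am-3:15 am, 3:00 am-3:30 am, 9:00 am-11:00 am, 10:15 am-10:30 am, 12:00 pm-3:00 pm, 12:15 pm-2:00 pm.
2:30 am-3:15 am overlaps/touches 1:30 am-3:45 am → extend to 1:30 am-3:45 am.
3:00 am-3:30 am overlaps/touches 1:30 am-3:45 am → extend to 1:30 am-3:45 am.
9:00 am-11:00 am is disjoint → start new block.
10:15 am-10:30 am overlaps/touches 9:00 am-11:00 am → extend to 9:00 am-11:00 am.
12:00 pm-3:00 pm is disjoint → start new block.
12:15 pm-2:00 pm overlaps/touches 12:00 pm-3:00 pm → extend to 12:00 pm-3:00 pm.

1:30 am-3:45 am, 9:00 am-11:00 am, 12:00 pm-3:00 pm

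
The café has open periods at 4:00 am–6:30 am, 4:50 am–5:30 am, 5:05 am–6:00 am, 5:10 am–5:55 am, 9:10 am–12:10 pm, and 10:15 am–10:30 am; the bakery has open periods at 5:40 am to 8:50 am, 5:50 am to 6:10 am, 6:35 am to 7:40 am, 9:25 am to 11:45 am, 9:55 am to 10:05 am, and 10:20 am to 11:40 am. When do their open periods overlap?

5:40 am–6:30 am, 9:25 am–11:45 am

Merge the first list: 4:00 am–6:30 am, 9:10 am–12:10 pm.
Merge the second list: 5:40 am–8:50 am, 9:25 am–11:45 am.
4:00 am–6:30 am ∩ B → 5:40 am–6:30 am.
9:10 am–12:10 pm ∩ B → 9:25 am–11:45 am.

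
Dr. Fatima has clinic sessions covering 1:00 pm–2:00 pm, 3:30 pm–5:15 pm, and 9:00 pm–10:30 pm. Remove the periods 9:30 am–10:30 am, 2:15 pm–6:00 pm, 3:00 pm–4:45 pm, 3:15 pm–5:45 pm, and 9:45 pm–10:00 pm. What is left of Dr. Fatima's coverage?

1:00 pm–2:00 pm, 9:00 pm–9:45 pm, 10:00 pm–10:30 pm

Merge the second list: 9:30 am–10:30 am, 2:15 pm–6:00 pm, 9:45 pm–10:00 pm.
1:00 pm–2:00 pm is untouched.
3:30 pm–5:15 pm lies entirely inside B → drops out.
9:00 pm–10:30 pm with B removed leaves 9:00 pm–9:45 pm, 10:00 pm–10:30 pm.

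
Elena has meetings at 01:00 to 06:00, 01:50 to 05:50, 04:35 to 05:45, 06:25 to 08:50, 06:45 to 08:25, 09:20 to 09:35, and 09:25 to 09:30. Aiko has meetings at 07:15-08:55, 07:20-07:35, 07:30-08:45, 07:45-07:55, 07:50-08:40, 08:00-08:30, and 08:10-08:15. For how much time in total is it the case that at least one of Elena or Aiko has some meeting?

First set merges to 01:00-06:00, 06:25-08:50, 09:20-09:35.
Second set merges to 07:15-08:55.
A ∪ B = 01:00-06:00, 06:25-08:55, 09:20-09:35.
Total: 5 h + 2 h 30 min + 15 min = 7 h 45 min.

7 h 45 min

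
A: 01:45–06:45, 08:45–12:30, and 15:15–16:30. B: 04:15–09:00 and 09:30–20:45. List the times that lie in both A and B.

04:15–06:45, 08:45–09:00, 09:30–12:30, 15:15–16:30

01:45–06:45 ∩ B → 04:15–06:45.
08:45–12:30 ∩ B → 08:45–09:00, 09:30–12:30.
15:15–16:30 ∩ B → 15:15–16:30.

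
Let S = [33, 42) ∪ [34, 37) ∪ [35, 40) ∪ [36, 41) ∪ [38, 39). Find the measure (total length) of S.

9

Merged: [33, 42).
Length: 9.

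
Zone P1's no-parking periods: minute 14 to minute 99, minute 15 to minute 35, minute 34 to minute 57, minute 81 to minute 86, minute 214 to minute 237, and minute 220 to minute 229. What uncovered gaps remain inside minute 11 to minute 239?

After merging, the occupied span is minute 14 to minute 99, minute 214 to minute 237.
Gaps within minute 11 to minute 239: minute 11 to minute 14, minute 99 to minute 214, minute 237 to minute 239.

minute 11 to minute 14, minute 99 to minute 214, minute 237 to minute 239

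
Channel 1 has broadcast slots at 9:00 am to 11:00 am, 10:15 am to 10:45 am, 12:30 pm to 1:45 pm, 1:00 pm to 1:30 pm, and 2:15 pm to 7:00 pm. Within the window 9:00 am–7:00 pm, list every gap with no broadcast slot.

11:00 am–12:30 pm, 1:45 pm–2:15 pm

Covered (merged): 9:00 am–11:00 am, 12:30 pm–1:45 pm, 2:15 pm–7:00 pm.
Uncovered inside 9:00 am–7:00 pm: 11:00 am–12:30 pm, 1:45 pm–2:15 pm.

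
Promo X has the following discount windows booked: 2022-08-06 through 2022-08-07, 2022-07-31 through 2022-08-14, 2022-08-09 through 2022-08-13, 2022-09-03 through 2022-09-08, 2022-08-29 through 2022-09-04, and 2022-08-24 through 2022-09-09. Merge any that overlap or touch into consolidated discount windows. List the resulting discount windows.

2022-07-31 through 2022-08-14, 2022-08-24 through 2022-09-09

Sort by start: 2022-07-31 through 2022-08-14, 2022-08-06 through 2022-08-07, 2022-08-09 through 2022-08-13, 2022-08-24 through 2022-09-09, 2022-08-29 through 2022-09-04, 2022-09-03 through 2022-09-08.
2022-08-06 through 2022-08-07 overlaps/touches 2022-07-31 through 2022-08-14 → extend to 2022-07-31 through 2022-08-14.
2022-08-09 through 2022-08-13 overlaps/touches 2022-07-31 through 2022-08-14 → extend to 2022-07-31 through 2022-08-14.
2022-08-24 through 2022-09-09 is disjoint → start new block.
2022-08-29 through 2022-09-04 overlaps/touches 2022-08-24 through 2022-09-09 → extend to 2022-08-24 through 2022-09-09.
2022-09-03 through 2022-09-08 overlaps/touches 2022-08-24 through 2022-09-09 → extend to 2022-08-24 through 2022-09-09.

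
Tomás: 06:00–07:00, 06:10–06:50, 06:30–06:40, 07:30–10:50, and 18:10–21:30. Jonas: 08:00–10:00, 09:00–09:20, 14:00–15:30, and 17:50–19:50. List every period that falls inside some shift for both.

First set merges to 06:00-07:00, 07:30-10:50, 18:10-21:30.
Second set merges to 08:00-10:00, 14:00-15:30, 17:50-19:50.
06:00-07:00 meets no B interval.
07:30-10:50 ∩ B → 08:00-10:00.
18:10-21:30 ∩ B → 18:10-19:50.

08:00-10:00, 18:10-19:50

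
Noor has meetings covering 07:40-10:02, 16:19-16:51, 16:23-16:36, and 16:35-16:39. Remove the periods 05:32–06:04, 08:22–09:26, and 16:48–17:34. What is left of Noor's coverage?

07:40-08:22, 09:26-10:02, 16:19-16:48

Merge the first list: 07:40-10:02, 16:19-16:51.
07:40-10:02 \ B = 07:40-08:22, 09:26-10:02.
16:19-16:51 \ B = 16:19-16:48.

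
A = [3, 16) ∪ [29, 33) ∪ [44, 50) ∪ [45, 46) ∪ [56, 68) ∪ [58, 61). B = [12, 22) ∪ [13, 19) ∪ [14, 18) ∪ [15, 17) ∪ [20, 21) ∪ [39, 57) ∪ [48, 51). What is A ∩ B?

Merge the first list: [3, 16), [29, 33), [44, 50), [56, 68).
Merge the second list: [12, 22), [39, 57).
[3, 16) overlaps B on [12, 16).
[29, 33) falls entirely outside B.
[44, 50) overlaps B on [44, 50).
[56, 68) overlaps B on [56, 57).

[12, 16) ∪ [44, 50) ∪ [56, 57)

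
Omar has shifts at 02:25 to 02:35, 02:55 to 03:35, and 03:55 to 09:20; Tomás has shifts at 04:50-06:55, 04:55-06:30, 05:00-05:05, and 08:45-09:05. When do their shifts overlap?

B, merged: 04:50–06:55, 08:45–09:05.
02:25–02:35 meets no B interval.
02:55–03:35 meets no B interval.
03:55–09:20 ∩ B → 04:50–06:55, 08:45–09:05.

04:50–06:55, 08:45–09:05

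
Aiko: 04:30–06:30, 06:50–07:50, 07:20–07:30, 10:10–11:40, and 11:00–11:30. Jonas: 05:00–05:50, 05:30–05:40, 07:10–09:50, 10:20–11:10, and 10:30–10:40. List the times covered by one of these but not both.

04:30–05:00, 05:50–06:30, 06:50–07:10, 07:50–09:50, 10:10–10:20, 11:10–11:40

Merge the first list: 04:30–06:30, 06:50–07:50, 10:10–11:40.
Merge the second list: 05:00–05:50, 07:10–09:50, 10:20–11:10.
A \ B = 04:30–05:00, 05:50–06:30, 06:50–07:10, 10:10–10:20, 11:10–11:40.
B \ A = 07:50–09:50.
Union of the two gives the symmetric difference.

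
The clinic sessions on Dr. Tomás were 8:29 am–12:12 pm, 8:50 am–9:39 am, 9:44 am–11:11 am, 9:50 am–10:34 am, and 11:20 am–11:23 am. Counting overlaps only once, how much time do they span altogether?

3 h 43 min

Merged: 8:29 am-12:12 pm.
Length: 3 h 43 min.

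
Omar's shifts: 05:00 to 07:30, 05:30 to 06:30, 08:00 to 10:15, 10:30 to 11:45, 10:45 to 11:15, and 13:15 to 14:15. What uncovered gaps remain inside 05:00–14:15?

07:30-08:00, 10:15-10:30, 11:45-13:15

After merging, the occupied span is 05:00-07:30, 08:00-10:15, 10:30-11:45, 13:15-14:15.
Gaps within 05:00-14:15: 07:30-08:00, 10:15-10:30, 11:45-13:15.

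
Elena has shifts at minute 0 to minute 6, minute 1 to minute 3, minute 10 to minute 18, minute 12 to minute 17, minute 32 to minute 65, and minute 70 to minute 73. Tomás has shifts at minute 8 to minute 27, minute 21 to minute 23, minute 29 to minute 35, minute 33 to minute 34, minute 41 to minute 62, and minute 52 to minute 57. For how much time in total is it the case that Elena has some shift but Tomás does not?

18 minutes

Merge the first list: minute 0 to minute 6, minute 10 to minute 18, minute 32 to minute 65, minute 70 to minute 73.
Merge the second list: minute 8 to minute 27, minute 29 to minute 35, minute 41 to minute 62.
A \ B = minute 0 to minute 6, minute 35 to minute 41, minute 62 to minute 65, minute 70 to minute 73.
Total: 6 minutes + 6 minutes + 3 minutes + 3 minutes = 18 minutes.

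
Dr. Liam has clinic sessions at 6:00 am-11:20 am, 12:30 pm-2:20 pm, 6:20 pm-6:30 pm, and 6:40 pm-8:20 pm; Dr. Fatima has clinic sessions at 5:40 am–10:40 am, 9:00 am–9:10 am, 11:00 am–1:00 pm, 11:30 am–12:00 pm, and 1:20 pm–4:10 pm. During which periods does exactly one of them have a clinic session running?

Merge the second list: 5:40 am-10:40 am, 11:00 am-1:00 pm, 1:20 pm-4:10 pm.
Only in the first: 10:40 am-11:00 am, 1:00 pm-1:20 pm, 6:20 pm-6:30 pm, 6:40 pm-8:20 pm.
Only in the second: 5:40 am-6:00 am, 11:20 am-12:30 pm, 2:20 pm-4:10 pm.
Together these are the periods covered by exactly one.

5:40 am-6:00 am, 10:40 am-11:00 am, 11:20 am-12:30 pm, 1:00 pm-1:20 pm, 2:20 pm-4:10 pm, 6:20 pm-6:30 pm, 6:40 pm-8:20 pm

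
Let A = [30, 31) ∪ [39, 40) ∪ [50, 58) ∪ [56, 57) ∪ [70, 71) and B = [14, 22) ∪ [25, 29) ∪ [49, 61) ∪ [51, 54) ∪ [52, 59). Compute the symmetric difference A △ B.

[14, 22) ∪ [25, 29) ∪ [30, 31) ∪ [39, 40) ∪ [49, 50) ∪ [58, 61) ∪ [70, 71)

A, merged: [30, 31), [39, 40), [50, 58), [70, 71).
B, merged: [14, 22), [25, 29), [49, 61).
A \ B = [30, 31), [39, 40), [70, 71).
B \ A = [14, 22), [25, 29), [49, 50), [58, 61).
Union of the two gives the symmetric difference.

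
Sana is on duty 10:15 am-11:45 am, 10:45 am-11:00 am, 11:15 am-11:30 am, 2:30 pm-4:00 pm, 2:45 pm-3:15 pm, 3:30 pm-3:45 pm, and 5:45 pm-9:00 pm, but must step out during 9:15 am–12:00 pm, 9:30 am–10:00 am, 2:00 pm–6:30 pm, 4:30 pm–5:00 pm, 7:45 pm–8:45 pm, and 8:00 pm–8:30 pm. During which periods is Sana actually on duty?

First set merges to 10:15 am-11:45 am, 2:30 pm-4:00 pm, 5:45 pm-9:00 pm.
Second set merges to 9:15 am-12:00 pm, 2:00 pm-6:30 pm, 7:45 pm-8:45 pm.
10:15 am-11:45 am: entirely removed.
2:30 pm-4:00 pm: entirely removed.
5:45 pm-9:00 pm \ B = 6:30 pm-7:45 pm, 8:45 pm-9:00 pm.

6:30 pm-7:45 pm, 8:45 pm-9:00 pm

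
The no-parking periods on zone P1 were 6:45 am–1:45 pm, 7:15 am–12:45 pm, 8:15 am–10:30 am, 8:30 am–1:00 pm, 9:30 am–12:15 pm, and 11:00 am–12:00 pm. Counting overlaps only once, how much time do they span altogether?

7 h

Merged: 6:45 am–1:45 pm.
Length: 7 h.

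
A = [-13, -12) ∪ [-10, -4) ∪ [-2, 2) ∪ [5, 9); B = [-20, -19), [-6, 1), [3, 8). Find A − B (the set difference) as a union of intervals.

[-13, -12) ∪ [-10, -6) ∪ [1, 2) ∪ [8, 9)

[-13, -12): no B overlap → unchanged.
[-10, -4) minus B → [-10, -6).
[-2, 2) minus B → [1, 2).
[5, 9) minus B → [8, 9).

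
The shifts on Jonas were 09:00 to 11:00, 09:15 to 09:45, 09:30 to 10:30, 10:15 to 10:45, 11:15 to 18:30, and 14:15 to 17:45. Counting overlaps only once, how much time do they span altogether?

Merged: 09:00–11:00, 11:15–18:30.
Lengths: 2 h + 7 h 15 min = 9 h 15 min.

9 h 15 min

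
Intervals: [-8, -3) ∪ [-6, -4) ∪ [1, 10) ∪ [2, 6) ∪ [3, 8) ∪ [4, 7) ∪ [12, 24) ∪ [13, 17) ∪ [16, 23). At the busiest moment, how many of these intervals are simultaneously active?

Sweep endpoints in order; track running count of active intervals.
Peak of 4 reached at 4.

4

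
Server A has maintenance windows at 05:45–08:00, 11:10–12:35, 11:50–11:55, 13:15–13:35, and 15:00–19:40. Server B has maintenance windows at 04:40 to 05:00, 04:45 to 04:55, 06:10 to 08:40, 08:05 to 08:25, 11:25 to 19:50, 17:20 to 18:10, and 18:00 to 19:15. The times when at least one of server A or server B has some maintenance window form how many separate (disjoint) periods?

3

A, merged: 05:45–08:00, 11:10–12:35, 13:15–13:35, 15:00–19:40.
B, merged: 04:40–05:00, 06:10–08:40, 11:25–19:50.
A ∪ B = 04:40–05:00, 05:45–08:40, 11:10–19:50.
That is 3 disjoint pieces.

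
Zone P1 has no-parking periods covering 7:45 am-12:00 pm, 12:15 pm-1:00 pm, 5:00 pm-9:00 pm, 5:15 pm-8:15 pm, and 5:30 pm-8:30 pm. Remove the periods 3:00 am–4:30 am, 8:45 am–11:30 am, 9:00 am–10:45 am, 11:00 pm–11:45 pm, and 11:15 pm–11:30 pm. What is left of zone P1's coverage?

7:45 am–8:45 am, 11:30 am–12:00 pm, 12:15 pm–1:00 pm, 5:00 pm–9:00 pm

Merge the first list: 7:45 am–12:00 pm, 12:15 pm–1:00 pm, 5:00 pm–9:00 pm.
Merge the second list: 3:00 am–4:30 am, 8:45 am–11:30 am, 11:00 pm–11:45 pm.
7:45 am–12:00 pm with B removed leaves 7:45 am–8:45 am, 11:30 am–12:00 pm.
12:15 pm–1:00 pm is untouched.
5:00 pm–9:00 pm is untouched.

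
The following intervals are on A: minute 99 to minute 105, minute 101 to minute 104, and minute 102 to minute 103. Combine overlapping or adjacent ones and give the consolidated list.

minute 101 to minute 104 overlaps/touches minute 99 to minute 105 → extend to minute 99 to minute 105.
minute 102 to minute 103 overlaps/touches minute 99 to minute 105 → extend to minute 99 to minute 105.

minute 99 to minute 105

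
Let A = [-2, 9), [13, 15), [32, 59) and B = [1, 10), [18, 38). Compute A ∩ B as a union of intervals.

[-2, 9) overlaps B on [1, 9).
[13, 15) falls entirely outside B.
[32, 59) overlaps B on [32, 38).

[1, 9) ∪ [32, 38)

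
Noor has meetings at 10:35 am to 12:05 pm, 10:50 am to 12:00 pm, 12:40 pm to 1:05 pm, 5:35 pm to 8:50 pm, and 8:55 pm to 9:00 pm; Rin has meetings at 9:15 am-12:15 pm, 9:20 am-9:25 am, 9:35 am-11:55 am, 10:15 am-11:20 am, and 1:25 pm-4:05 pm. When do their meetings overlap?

A, merged: 10:35 am-12:05 pm, 12:40 pm-1:05 pm, 5:35 pm-8:50 pm, 8:55 pm-9:00 pm.
B, merged: 9:15 am-12:15 pm, 1:25 pm-4:05 pm.
10:35 am-12:05 pm meets the second set on 10:35 am-12:05 pm.
12:40 pm-1:05 pm: no overlap with the second set.
5:35 pm-8:50 pm: no overlap with the second set.
8:55 pm-9:00 pm: no overlap with the second set.

10:35 am-12:05 pm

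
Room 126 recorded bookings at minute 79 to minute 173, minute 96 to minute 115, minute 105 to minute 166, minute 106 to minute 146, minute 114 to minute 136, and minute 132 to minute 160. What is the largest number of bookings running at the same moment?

5

Sweep endpoints in order; track running count of active intervals.
Peak of 5 reached at minute 114.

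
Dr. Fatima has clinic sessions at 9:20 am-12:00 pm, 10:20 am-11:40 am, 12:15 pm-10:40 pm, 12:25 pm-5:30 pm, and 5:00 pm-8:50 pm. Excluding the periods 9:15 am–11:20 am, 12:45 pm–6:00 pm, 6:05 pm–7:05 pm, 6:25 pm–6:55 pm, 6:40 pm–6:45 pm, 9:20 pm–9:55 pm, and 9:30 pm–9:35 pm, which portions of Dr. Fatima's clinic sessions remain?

11:20 am–12:00 pm, 12:15 pm–12:45 pm, 6:00 pm–6:05 pm, 7:05 pm–9:20 pm, 9:55 pm–10:40 pm

Merge the first list: 9:20 am–12:00 pm, 12:15 pm–10:40 pm.
Merge the second list: 9:15 am–11:20 am, 12:45 pm–6:00 pm, 6:05 pm–7:05 pm, 9:20 pm–9:55 pm.
9:20 am–12:00 pm minus B → 11:20 am–12:00 pm.
12:15 pm–10:40 pm minus B → 12:15 pm–12:45 pm, 6:00 pm–6:05 pm, 7:05 pm–9:20 pm, 9:55 pm–10:40 pm.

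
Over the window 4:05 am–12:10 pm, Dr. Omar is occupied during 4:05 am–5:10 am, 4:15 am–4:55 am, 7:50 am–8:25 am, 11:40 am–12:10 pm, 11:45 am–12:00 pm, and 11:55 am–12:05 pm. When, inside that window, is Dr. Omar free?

Covered (merged): 4:05 am-5:10 am, 7:50 am-8:25 am, 11:40 am-12:10 pm.
Complement within 4:05 am-12:10 pm: 5:10 am-7:50 am, 8:25 am-11:40 am.

5:10 am-7:50 am, 8:25 am-11:40 am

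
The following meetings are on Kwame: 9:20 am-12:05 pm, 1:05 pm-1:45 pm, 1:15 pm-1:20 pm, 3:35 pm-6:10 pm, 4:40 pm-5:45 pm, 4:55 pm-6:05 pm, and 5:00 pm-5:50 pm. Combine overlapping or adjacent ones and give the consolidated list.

9:20 am–12:05 pm, 1:05 pm–1:45 pm, 3:35 pm–6:10 pm

1:05 pm–1:45 pm is disjoint → start new block.
1:15 pm–1:20 pm overlaps/touches 1:05 pm–1:45 pm → extend to 1:05 pm–1:45 pm.
3:35 pm–6:10 pm is disjoint → start new block.
4:40 pm–5:45 pm overlaps/touches 3:35 pm–6:10 pm → extend to 3:35 pm–6:10 pm.
4:55 pm–6:05 pm overlaps/touches 3:35 pm–6:10 pm → extend to 3:35 pm–6:10 pm.
5:00 pm–5:50 pm overlaps/touches 3:35 pm–6:10 pm → extend to 3:35 pm–6:10 pm.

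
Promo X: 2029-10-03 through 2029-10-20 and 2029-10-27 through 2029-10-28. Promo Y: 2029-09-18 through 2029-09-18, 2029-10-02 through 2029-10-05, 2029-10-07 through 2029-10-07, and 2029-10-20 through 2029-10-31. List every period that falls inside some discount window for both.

2029-10-03 through 2029-10-05, 2029-10-07 through 2029-10-07, 2029-10-20 through 2029-10-20, 2029-10-27 through 2029-10-28

2029-10-03 through 2029-10-20 meets the second set on 2029-10-03 through 2029-10-05, 2029-10-07 through 2029-10-07, 2029-10-20 through 2029-10-20.
2029-10-27 through 2029-10-28 meets the second set on 2029-10-27 through 2029-10-28.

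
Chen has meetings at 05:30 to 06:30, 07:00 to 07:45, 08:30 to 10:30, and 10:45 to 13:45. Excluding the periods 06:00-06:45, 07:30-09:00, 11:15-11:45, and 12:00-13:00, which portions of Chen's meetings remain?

05:30–06:30 with B removed leaves 05:30–06:00.
07:00–07:45 with B removed leaves 07:00–07:30.
08:30–10:30 with B removed leaves 09:00–10:30.
10:45–13:45 with B removed leaves 10:45–11:15, 11:45–12:00, 13:00–13:45.

05:30–06:00, 07:00–07:30, 09:00–10:30, 10:45–11:15, 11:45–12:00, 13:00–13:45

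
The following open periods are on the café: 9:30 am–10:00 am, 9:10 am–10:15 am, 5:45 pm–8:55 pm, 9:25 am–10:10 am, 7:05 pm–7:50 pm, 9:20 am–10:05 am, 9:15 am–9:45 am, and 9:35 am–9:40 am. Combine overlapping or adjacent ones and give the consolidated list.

9:10 am–10:15 am, 5:45 pm–8:55 pm

Sort by start: 9:10 am–10:15 am, 9:15 am–9:45 am, 9:20 am–10:05 am, 9:25 am–10:10 am, 9:30 am–10:00 am, 9:35 am–9:40 am, 5:45 pm–8:55 pm, 7:05 pm–7:50 pm.
9:15 am–9:45 am overlaps/touches 9:10 am–10:15 am → extend to 9:10 am–10:15 am.
9:20 am–10:05 am overlaps/touches 9:10 am–10:15 am → extend to 9:10 am–10:15 am.
9:25 am–10:10 am overlaps/touches 9:10 am–10:15 am → extend to 9:10 am–10:15 am.
9:30 am–10:00 am overlaps/touches 9:10 am–10:15 am → extend to 9:10 am–10:15 am.
9:35 am–9:40 am overlaps/touches 9:10 am–10:15 am → extend to 9:10 am–10:15 am.
5:45 pm–8:55 pm is disjoint → start new block.
7:05 pm–7:50 pm overlaps/touches 5:45 pm–8:55 pm → extend to 5:45 pm–8:55 pm.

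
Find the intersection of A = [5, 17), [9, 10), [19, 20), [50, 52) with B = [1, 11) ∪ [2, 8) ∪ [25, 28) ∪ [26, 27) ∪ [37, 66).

[5, 11) ∪ [50, 52)

Merge the first list: [5, 17), [19, 20), [50, 52).
Merge the second list: [1, 11), [25, 28), [37, 66).
[5, 17) ∩ B → [5, 11).
[19, 20) meets no B interval.
[50, 52) ∩ B → [50, 52).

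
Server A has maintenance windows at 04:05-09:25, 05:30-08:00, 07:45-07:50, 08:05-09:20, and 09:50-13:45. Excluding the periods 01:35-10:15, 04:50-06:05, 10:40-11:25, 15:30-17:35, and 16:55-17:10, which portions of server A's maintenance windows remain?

10:15–10:40, 11:25–13:45

First set merges to 04:05–09:25, 09:50–13:45.
Second set merges to 01:35–10:15, 10:40–11:25, 15:30–17:35.
04:05–09:25: fully covered by B → removed.
09:50–13:45 minus B → 10:15–10:40, 11:25–13:45.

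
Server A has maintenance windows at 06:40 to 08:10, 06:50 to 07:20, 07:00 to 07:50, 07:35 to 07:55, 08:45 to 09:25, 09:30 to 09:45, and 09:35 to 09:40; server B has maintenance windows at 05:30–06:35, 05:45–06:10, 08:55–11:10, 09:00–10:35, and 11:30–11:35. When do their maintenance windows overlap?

08:55–09:25, 09:30–09:45

A, merged: 06:40–08:10, 08:45–09:25, 09:30–09:45.
B, merged: 05:30–06:35, 08:55–11:10, 11:30–11:35.
06:40–08:10: no overlap with the second set.
08:45–09:25 meets the second set on 08:55–09:25.
09:30–09:45 meets the second set on 09:30–09:45.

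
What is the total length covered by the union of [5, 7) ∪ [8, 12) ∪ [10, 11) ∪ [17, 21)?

10

Merged: [5, 7), [8, 12), [17, 21).
Lengths: 2 + 4 + 4 = 10.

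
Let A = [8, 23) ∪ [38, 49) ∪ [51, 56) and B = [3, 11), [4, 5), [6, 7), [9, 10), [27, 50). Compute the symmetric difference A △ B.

Merge the second list: [3, 11), [27, 50).
A \ B = [11, 23), [51, 56).
B \ A = [3, 8), [27, 38), [49, 50).
Union of the two gives the symmetric difference.

[3, 8) ∪ [11, 23) ∪ [27, 38) ∪ [49, 50) ∪ [51, 56)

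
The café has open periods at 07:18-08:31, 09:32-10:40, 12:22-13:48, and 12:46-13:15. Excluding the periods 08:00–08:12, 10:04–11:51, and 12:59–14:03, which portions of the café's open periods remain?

First set merges to 07:18-08:31, 09:32-10:40, 12:22-13:48.
07:18-08:31 with B removed leaves 07:18-08:00, 08:12-08:31.
09:32-10:40 with B removed leaves 09:32-10:04.
12:22-13:48 with B removed leaves 12:22-12:59.

07:18-08:00, 08:12-08:31, 09:32-10:04, 12:22-12:59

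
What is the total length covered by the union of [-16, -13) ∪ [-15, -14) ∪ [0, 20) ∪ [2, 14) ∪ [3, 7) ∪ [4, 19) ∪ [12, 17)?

23

Merged: [-16, -13), [0, 20).
Lengths: 3 + 20 = 23.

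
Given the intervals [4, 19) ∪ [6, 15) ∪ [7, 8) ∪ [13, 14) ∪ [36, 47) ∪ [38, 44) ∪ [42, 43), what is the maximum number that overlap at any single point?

Sweep endpoints in order; track running count of active intervals.
Peak of 3 reached at 7.

3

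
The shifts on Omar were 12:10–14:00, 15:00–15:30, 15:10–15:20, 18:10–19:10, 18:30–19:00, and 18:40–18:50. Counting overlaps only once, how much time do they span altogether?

Merged: 12:10–14:00, 15:00–15:30, 18:10–19:10.
Lengths: 1 h 50 min + 30 min + 1 h = 3 h 20 min.

3 h 20 min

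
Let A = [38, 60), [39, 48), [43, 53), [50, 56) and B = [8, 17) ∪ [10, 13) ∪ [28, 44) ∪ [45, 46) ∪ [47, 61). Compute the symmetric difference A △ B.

[8, 17) ∪ [28, 38) ∪ [44, 45) ∪ [46, 47) ∪ [60, 61)

Merge the first list: [38, 60).
Merge the second list: [8, 17), [28, 44), [45, 46), [47, 61).
A but not B: [44, 45), [46, 47).
B but not A: [8, 17), [28, 38), [60, 61).
Combining gives A △ B.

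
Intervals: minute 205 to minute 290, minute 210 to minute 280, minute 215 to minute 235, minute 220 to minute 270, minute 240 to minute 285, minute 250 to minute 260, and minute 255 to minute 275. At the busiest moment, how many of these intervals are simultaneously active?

6

Sweep endpoints in order; track running count of active intervals.
Peak of 6 reached at minute 255.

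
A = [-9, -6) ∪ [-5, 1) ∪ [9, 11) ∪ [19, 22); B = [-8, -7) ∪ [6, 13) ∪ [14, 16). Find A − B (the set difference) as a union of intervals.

[-9, -8) ∪ [-7, -6) ∪ [-5, 1) ∪ [19, 22)

[-9, -6) \ B = [-9, -8), [-7, -6).
[-5, 1): nothing removed.
[9, 11): entirely removed.
[19, 22): nothing removed.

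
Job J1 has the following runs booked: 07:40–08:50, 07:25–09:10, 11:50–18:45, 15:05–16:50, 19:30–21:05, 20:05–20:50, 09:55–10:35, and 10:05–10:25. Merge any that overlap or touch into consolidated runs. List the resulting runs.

Sort by start: 07:25–09:10, 07:40–08:50, 09:55–10:35, 10:05–10:25, 11:50–18:45, 15:05–16:50, 19:30–21:05, 20:05–20:50.
07:40–08:50 overlaps/touches 07:25–09:10 → extend to 07:25–09:10.
09:55–10:35 is disjoint → start new block.
10:05–10:25 overlaps/touches 09:55–10:35 → extend to 09:55–10:35.
11:50–18:45 is disjoint → start new block.
15:05–16:50 overlaps/touches 11:50–18:45 → extend to 11:50–18:45.
19:30–21:05 is disjoint → start new block.
20:05–20:50 overlaps/touches 19:30–21:05 → extend to 19:30–21:05.

07:25–09:10, 09:55–10:35, 11:50–18:45, 19:30–21:05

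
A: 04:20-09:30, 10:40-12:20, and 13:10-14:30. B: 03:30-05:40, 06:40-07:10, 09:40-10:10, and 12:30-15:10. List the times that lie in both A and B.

04:20–05:40, 06:40–07:10, 13:10–14:30

04:20–09:30 meets the second set on 04:20–05:40, 06:40–07:10.
10:40–12:20: no overlap with the second set.
13:10–14:30 meets the second set on 13:10–14:30.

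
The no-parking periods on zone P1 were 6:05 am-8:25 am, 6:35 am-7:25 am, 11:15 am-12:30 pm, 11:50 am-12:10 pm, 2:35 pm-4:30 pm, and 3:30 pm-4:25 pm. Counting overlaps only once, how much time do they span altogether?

Merged: 6:05 am–8:25 am, 11:15 am–12:30 pm, 2:35 pm–4:30 pm.
Lengths: 2 h 20 min + 1 h 15 min + 1 h 55 min = 5 h 30 min.

5 h 30 min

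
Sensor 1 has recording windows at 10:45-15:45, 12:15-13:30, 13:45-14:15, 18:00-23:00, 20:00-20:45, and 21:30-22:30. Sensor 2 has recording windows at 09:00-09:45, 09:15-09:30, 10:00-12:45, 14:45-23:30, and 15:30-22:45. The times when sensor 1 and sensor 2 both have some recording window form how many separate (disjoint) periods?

A, merged: 10:45–15:45, 18:00–23:00.
B, merged: 09:00–09:45, 10:00–12:45, 14:45–23:30.
A ∩ B = 10:45–12:45, 14:45–15:45, 18:00–23:00.
That is 3 disjoint pieces.

3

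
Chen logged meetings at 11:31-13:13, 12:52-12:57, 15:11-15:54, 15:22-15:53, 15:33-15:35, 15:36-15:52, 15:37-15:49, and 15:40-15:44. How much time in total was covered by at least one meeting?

2 h 25 min

Merged: 11:31–13:13, 15:11–15:54.
Lengths: 1 h 42 min + 43 min = 2 h 25 min.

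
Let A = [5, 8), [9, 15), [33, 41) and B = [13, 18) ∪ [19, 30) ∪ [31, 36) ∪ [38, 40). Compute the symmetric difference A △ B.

A \ B = [5, 8), [9, 13), [36, 38), [40, 41).
B \ A = [15, 18), [19, 30), [31, 33).
Union of the two gives the symmetric difference.

[5, 8) ∪ [9, 13) ∪ [15, 18) ∪ [19, 30) ∪ [31, 33) ∪ [36, 38) ∪ [40, 41)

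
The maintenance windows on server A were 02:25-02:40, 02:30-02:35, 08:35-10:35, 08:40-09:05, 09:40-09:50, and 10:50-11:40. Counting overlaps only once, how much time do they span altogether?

3 h 5 min

Merged: 02:25–02:40, 08:35–10:35, 10:50–11:40.
Lengths: 15 min + 2 h + 50 min = 3 h 5 min.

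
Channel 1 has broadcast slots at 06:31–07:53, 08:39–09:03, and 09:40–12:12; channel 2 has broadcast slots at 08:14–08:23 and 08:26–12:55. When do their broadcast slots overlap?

06:31-07:53: no overlap with the second set.
08:39-09:03 meets the second set on 08:39-09:03.
09:40-12:12 meets the second set on 09:40-12:12.

08:39-09:03, 09:40-12:12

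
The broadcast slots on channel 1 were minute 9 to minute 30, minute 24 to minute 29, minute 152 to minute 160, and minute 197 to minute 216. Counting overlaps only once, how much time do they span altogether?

Merged: minute 9 to minute 30, minute 152 to minute 160, minute 197 to minute 216.
Lengths: 21 minutes + 8 minutes + 19 minutes = 48 minutes.

48 minutes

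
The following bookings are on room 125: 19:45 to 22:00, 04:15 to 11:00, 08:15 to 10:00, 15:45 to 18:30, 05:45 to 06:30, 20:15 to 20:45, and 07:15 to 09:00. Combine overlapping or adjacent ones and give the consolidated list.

Sort by start: 04:15–11:00, 05:45–06:30, 07:15–09:00, 08:15–10:00, 15:45–18:30, 19:45–22:00, 20:15–20:45.
05:45–06:30 overlaps/touches 04:15–11:00 → extend to 04:15–11:00.
07:15–09:00 overlaps/touches 04:15–11:00 → extend to 04:15–11:00.
08:15–10:00 overlaps/touches 04:15–11:00 → extend to 04:15–11:00.
15:45–18:30 is disjoint → start new block.
19:45–22:00 is disjoint → start new block.
20:15–20:45 overlaps/touches 19:45–22:00 → extend to 19:45–22:00.

04:15–11:00, 15:45–18:30, 19:45–22:00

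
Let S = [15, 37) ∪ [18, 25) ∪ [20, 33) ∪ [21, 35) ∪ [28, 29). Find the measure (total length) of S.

Merged: [15, 37).
Length: 22.

22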